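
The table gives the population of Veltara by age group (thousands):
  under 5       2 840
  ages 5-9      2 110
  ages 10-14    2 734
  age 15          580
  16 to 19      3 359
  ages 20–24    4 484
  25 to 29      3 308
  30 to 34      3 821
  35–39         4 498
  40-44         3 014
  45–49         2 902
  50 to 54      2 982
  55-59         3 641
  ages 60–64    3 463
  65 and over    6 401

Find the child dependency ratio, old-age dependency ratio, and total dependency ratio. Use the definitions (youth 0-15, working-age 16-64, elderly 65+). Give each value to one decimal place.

Youth dependency ratio: 23.3
Old-age dependency ratio: 18.0
Total dependency ratio: 41.3

0–15: 2 840 + 2 110 + 2 734 + 580 = 8 264
16–64: 3 359 + 4 484 + 3 308 + 3 821 + 4 498 + 3 014 + 2 902 + 2 982 + 3 641 + 3 463 = 35 472
65+: 6 401
Youth dependency ratio = 8 264 / 35 472 × 100 = 23.3
Old-age dependency ratio = 6 401 / 35 472 × 100 = 18.0
Total dependency ratio = (8 264 + 6 401) / 35 472 × 100 = 14 665 / 35 472 × 100 = 41.3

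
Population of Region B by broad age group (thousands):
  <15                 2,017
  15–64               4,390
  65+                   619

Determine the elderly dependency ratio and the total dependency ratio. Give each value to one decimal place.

Old-age dependency ratio = 619 / 4,390 × 100 = 14.1
Total dependency ratio = (2,017 + 619) / 4,390 × 100 = 2,636 / 4,390 × 100 = 60.0

Old-age dependency ratio: 14.1
Total dependency ratio: 60.0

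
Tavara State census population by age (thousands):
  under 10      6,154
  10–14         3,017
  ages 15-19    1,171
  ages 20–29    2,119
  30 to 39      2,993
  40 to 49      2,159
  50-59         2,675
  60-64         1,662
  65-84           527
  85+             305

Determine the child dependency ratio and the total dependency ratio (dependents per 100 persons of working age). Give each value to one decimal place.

Youth dependency ratio: 71.8
Total dependency ratio: 78.3

0–14: 6,154 + 3,017 = 9,171
15–64: 1,171 + 2,119 + 2,993 + 2,159 + 2,675 + 1,662 = 12,779
65+: 527 + 305 = 832
Youth dependency ratio = 9,171 / 12,779 × 100 = 71.8
Total dependency ratio = (9,171 + 832) / 12,779 × 100 = 10,003 / 12,779 × 100 = 78.3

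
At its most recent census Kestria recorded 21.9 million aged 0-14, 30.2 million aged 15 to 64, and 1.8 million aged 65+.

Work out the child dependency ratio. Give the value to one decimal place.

Youth dependency ratio = 21.9 / 30.2 × 100 = 72.5

Youth dependency ratio: 72.5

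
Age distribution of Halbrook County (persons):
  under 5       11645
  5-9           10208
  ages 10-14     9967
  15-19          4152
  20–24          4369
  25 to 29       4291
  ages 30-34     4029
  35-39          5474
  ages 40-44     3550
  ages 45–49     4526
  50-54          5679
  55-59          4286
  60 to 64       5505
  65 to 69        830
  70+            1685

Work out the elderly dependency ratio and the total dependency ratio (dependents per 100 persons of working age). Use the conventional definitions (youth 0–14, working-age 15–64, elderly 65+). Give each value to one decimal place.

Old-age dependency ratio: 5.5
Total dependency ratio: 74.9

0–14: 11645 + 10208 + 9967 = 31820
15–64: 4152 + 4369 + 4291 + 4029 + 5474 + 3550 + 4526 + 5679 + 4286 + 5505 = 45861
65+: 830 + 1685 = 2515
Old-age dependency ratio = 2515 / 45861 × 100 = 5.5
Total dependency ratio = (31820 + 2515) / 45861 × 100 = 34335 / 45861 × 100 = 74.9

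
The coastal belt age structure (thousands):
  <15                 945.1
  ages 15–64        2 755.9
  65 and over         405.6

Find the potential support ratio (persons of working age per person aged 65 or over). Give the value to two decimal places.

Potential support ratio = 2 755.9 / 405.6 = 6.79

Potential support ratio: 6.79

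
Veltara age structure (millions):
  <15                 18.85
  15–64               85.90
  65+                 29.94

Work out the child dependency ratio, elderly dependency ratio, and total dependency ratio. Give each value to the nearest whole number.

Youth dependency ratio: 22
Old-age dependency ratio: 35
Total dependency ratio: 57

Youth dependency ratio = 18.85 / 85.90 × 100 = 22
Old-age dependency ratio = 29.94 / 85.90 × 100 = 35
Total dependency ratio = (18.85 + 29.94) / 85.90 × 100 = 48.79 / 85.90 × 100 = 57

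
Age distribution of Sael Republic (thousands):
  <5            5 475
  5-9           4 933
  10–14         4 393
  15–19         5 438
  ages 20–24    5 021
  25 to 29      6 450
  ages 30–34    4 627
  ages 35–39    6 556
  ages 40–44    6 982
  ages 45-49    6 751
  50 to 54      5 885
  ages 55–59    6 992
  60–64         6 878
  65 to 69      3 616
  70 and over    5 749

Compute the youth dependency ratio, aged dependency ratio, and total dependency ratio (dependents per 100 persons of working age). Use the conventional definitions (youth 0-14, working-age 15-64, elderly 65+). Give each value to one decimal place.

Youth dependency ratio: 24.0
Old-age dependency ratio: 15.2
Total dependency ratio: 39.2

0–14: 5 475 + 4 933 + 4 393 = 14 801
15–64: 5 438 + 5 021 + 6 450 + 4 627 + 6 556 + 6 982 + 6 751 + 5 885 + 6 992 + 6 878 = 61 580
65+: 3 616 + 5 749 = 9 365
Youth dependency ratio = 14 801 / 61 580 × 100 = 24.0
Old-age dependency ratio = 9 365 / 61 580 × 100 = 15.2
Total dependency ratio = (14 801 + 9 365) / 61 580 × 100 = 24 166 / 61 580 × 100 = 39.2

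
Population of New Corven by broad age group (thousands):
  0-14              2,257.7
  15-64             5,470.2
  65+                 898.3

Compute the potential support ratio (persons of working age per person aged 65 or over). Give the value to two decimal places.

Potential support ratio = 5,470.2 / 898.3 = 6.09

Potential support ratio: 6.09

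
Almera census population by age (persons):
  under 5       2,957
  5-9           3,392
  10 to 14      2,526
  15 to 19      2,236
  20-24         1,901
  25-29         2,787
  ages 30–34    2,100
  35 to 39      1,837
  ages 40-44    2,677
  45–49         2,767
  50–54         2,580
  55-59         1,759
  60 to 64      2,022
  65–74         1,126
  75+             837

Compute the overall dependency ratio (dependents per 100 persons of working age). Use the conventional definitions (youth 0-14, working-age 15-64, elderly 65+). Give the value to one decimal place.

0–14: 2,957 + 3,392 + 2,526 = 8,875
15–64: 2,236 + 1,901 + 2,787 + 2,100 + 1,837 + 2,677 + 2,767 + 2,580 + 1,759 + 2,022 = 22,666
65+: 1,126 + 837 = 1,963
Total dependency ratio = (8,875 + 1,963) / 22,666 × 100 = 10,838 / 22,666 × 100 = 47.8

Total dependency ratio: 47.8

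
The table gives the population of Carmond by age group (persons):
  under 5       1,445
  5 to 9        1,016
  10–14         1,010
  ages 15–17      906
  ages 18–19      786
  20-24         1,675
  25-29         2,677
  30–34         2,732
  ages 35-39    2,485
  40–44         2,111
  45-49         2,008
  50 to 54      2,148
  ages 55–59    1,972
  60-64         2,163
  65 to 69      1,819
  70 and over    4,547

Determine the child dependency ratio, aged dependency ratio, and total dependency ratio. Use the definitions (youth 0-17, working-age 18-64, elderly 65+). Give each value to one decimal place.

0–17: 1,445 + 1,016 + 1,010 + 906 = 4,377
18–64: 786 + 1,675 + 2,677 + 2,732 + 2,485 + 2,111 + 2,008 + 2,148 + 1,972 + 2,163 = 20,757
65+: 1,819 + 4,547 = 6,366
Youth dependency ratio = 4,377 / 20,757 × 100 = 21.1
Old-age dependency ratio = 6,366 / 20,757 × 100 = 30.7
Total dependency ratio = (4,377 + 6,366) / 20,757 × 100 = 10,743 / 20,757 × 100 = 51.8

Youth dependency ratio: 21.1
Old-age dependency ratio: 30.7
Total dependency ratio: 51.8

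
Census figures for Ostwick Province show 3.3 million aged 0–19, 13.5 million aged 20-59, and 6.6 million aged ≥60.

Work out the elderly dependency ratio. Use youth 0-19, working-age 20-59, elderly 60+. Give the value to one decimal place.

Old-age dependency ratio: 48.9

Old-age dependency ratio = 6.6 / 13.5 × 100 = 48.9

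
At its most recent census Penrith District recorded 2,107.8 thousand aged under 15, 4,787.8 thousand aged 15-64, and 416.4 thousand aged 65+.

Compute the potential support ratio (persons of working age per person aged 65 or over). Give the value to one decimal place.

Potential support ratio: 11.5

Potential support ratio = 4,787.8 / 416.4 = 11.5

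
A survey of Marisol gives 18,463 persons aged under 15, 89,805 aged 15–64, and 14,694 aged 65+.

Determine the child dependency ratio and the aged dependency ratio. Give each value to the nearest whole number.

Youth dependency ratio: 21
Old-age dependency ratio: 16

Youth dependency ratio = 18,463 / 89,805 × 100 = 21
Old-age dependency ratio = 14,694 / 89,805 × 100 = 16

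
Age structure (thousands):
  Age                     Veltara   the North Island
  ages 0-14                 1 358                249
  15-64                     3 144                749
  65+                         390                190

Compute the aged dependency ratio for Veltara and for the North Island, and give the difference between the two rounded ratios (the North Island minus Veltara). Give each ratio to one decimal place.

Veltara: 390 / 3 144 × 100 = 12.4
the North Island: 190 / 749 × 100 = 25.4

Veltara: 12.4
the North Island: 25.4
Difference: +13.0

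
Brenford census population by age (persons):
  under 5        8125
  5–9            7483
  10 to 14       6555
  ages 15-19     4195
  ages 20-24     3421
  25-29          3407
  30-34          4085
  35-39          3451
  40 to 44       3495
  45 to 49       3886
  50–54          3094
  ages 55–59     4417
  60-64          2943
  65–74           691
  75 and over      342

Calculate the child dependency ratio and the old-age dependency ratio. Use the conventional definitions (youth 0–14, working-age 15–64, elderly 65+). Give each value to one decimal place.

0–14: 8125 + 7483 + 6555 = 22163
15–64: 4195 + 3421 + 3407 + 4085 + 3451 + 3495 + 3886 + 3094 + 4417 + 2943 = 36394
65+: 691 + 342 = 1033
Youth dependency ratio = 22163 / 36394 × 100 = 60.9
Old-age dependency ratio = 1033 / 36394 × 100 = 2.8

Youth dependency ratio: 60.9
Old-age dependency ratio: 2.8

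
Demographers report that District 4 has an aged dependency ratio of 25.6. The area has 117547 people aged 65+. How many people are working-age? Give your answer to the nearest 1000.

Old-age dependency ratio = elderly / working-age × 100
25.6 = 117547 / W × 100
⇒ 459000

Working-age: 459000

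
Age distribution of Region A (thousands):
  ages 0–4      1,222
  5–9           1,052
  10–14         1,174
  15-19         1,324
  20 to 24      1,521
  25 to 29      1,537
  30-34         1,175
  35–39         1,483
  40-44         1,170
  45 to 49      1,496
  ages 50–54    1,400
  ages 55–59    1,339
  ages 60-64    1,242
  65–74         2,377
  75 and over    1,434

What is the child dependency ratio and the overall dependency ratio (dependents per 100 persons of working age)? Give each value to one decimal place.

0–14: 1,222 + 1,052 + 1,174 = 3,448
15–64: 1,324 + 1,521 + 1,537 + 1,175 + 1,483 + 1,170 + 1,496 + 1,400 + 1,339 + 1,242 = 13,687
65+: 2,377 + 1,434 = 3,811
Youth dependency ratio = 3,448 / 13,687 × 100 = 25.2
Total dependency ratio = (3,448 + 3,811) / 13,687 × 100 = 7,259 / 13,687 × 100 = 53.0

Youth dependency ratio: 25.2
Total dependency ratio: 53.0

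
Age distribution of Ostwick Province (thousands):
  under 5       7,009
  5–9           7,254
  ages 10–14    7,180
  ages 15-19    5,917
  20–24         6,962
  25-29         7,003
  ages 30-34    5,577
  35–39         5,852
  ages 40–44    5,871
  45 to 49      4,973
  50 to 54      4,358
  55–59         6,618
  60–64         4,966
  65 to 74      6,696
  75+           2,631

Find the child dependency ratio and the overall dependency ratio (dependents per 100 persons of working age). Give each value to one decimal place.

Youth dependency ratio: 36.9
Total dependency ratio: 53.0

0–14: 7,009 + 7,254 + 7,180 = 21,443
15–64: 5,917 + 6,962 + 7,003 + 5,577 + 5,852 + 5,871 + 4,973 + 4,358 + 6,618 + 4,966 = 58,097
65+: 6,696 + 2,631 = 9,327
Youth dependency ratio = 21,443 / 58,097 × 100 = 36.9
Total dependency ratio = (21,443 + 9,327) / 58,097 × 100 = 30,770 / 58,097 × 100 = 53.0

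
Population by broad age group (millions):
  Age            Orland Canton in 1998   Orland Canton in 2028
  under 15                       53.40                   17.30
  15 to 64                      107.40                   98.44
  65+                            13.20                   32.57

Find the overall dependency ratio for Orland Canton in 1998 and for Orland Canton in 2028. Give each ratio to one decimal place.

Orland Canton in 1998: 62.0
Orland Canton in 2028: 50.7

Orland Canton in 1998: (53.40 + 13.20) / 107.40 × 100 = 66.60 / 107.40 × 100 = 62.0
Orland Canton in 2028: (17.30 + 32.57) / 98.44 × 100 = 49.87 / 98.44 × 100 = 50.7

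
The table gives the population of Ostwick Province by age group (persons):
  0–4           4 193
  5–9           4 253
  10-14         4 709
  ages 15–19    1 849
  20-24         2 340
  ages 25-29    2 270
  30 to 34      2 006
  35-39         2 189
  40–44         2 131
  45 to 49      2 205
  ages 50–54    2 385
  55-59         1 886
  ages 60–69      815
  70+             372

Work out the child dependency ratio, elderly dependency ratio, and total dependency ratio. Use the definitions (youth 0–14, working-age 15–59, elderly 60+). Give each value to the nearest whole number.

0–14: 4 193 + 4 253 + 4 709 = 13 155
15–59: 1 849 + 2 340 + 2 270 + 2 006 + 2 189 + 2 131 + 2 205 + 2 385 + 1 886 = 19 261
60+: 815 + 372 = 1 187
Youth dependency ratio = 13 155 / 19 261 × 100 = 68
Old-age dependency ratio = 1 187 / 19 261 × 100 = 6
Total dependency ratio = (13 155 + 1 187) / 19 261 × 100 = 14 342 / 19 261 × 100 = 74

Youth dependency ratio: 68
Old-age dependency ratio: 6
Total dependency ratio: 74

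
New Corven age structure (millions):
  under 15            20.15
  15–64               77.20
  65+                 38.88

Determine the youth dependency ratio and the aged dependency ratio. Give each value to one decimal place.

Youth dependency ratio = 20.15 / 77.20 × 100 = 26.1
Old-age dependency ratio = 38.88 / 77.20 × 100 = 50.4

Youth dependency ratio: 26.1
Old-age dependency ratio: 50.4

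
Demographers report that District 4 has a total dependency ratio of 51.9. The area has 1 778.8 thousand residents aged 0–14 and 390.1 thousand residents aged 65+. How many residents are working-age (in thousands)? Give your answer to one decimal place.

Total dependency ratio = (youth + elderly) / working-age × 100
51.9 = (1 778.8 + 390.1) / W × 100
⇒ 4 179.0

Working-age: 4 179.0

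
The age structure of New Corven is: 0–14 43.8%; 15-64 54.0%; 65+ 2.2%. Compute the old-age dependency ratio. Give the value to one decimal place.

Old-age dependency ratio: 4.1

Old-age dependency ratio = 2.2 / 54.0 × 100 = 4.1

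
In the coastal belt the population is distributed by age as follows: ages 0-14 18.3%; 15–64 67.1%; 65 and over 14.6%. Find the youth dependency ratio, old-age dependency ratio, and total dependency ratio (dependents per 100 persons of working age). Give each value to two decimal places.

Youth dependency ratio = 18.3 / 67.1 × 100 = 27.27
Old-age dependency ratio = 14.6 / 67.1 × 100 = 21.76
Total dependency ratio = (18.3 + 14.6) / 67.1 × 100 = 32.9 / 67.1 × 100 = 49.03

Youth dependency ratio: 27.27
Old-age dependency ratio: 21.76
Total dependency ratio: 49.03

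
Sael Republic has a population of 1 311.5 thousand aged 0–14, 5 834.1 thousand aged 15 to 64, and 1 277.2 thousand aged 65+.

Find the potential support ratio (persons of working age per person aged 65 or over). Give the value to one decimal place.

Potential support ratio = 5 834.1 / 1 277.2 = 4.6

Potential support ratio: 4.6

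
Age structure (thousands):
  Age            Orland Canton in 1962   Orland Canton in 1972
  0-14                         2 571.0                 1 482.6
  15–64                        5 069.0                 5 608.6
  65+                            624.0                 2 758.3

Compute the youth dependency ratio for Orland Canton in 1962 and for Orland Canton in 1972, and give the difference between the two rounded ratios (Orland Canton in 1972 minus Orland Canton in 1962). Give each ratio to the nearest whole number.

Orland Canton in 1962: 51
Orland Canton in 1972: 26
Difference: -25

Orland Canton in 1962: 2 571.0 / 5 069.0 × 100 = 51
Orland Canton in 1972: 1 482.6 / 5 608.6 × 100 = 26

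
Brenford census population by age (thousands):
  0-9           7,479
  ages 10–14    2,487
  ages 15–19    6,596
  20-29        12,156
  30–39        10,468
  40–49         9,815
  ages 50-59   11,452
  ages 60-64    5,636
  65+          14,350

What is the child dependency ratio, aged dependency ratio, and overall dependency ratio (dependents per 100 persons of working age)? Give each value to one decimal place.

0–14: 7,479 + 2,487 = 9,966
15–64: 6,596 + 12,156 + 10,468 + 9,815 + 11,452 + 5,636 = 56,123
65+: 14,350
Youth dependency ratio = 9,966 / 56,123 × 100 = 17.8
Old-age dependency ratio = 14,350 / 56,123 × 100 = 25.6
Total dependency ratio = (9,966 + 14,350) / 56,123 × 100 = 24,316 / 56,123 × 100 = 43.3

Youth dependency ratio: 17.8
Old-age dependency ratio: 25.6
Total dependency ratio: 43.3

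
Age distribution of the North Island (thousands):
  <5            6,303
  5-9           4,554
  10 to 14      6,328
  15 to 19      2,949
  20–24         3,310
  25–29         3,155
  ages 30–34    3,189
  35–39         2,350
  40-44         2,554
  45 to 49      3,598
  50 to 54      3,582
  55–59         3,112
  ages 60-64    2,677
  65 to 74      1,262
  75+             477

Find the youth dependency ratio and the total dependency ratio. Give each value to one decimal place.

0–14: 6,303 + 4,554 + 6,328 = 17,185
15–64: 2,949 + 3,310 + 3,155 + 3,189 + 2,350 + 2,554 + 3,598 + 3,582 + 3,112 + 2,677 = 30,476
65+: 1,262 + 477 = 1,739
Youth dependency ratio = 17,185 / 30,476 × 100 = 56.4
Total dependency ratio = (17,185 + 1,739) / 30,476 × 100 = 18,924 / 30,476 × 100 = 62.1

Youth dependency ratio: 56.4
Total dependency ratio: 62.1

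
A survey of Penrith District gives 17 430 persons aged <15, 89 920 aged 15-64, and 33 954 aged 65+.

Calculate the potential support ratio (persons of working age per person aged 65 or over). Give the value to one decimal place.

Potential support ratio = 89 920 / 33 954 = 2.6

Potential support ratio: 2.6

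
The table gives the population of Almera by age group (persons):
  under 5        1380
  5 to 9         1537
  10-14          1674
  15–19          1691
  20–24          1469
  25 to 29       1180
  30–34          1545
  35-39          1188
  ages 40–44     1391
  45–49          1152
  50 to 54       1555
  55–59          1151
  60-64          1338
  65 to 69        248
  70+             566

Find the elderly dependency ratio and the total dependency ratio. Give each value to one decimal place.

Old-age dependency ratio: 6.0
Total dependency ratio: 39.6

0–14: 1380 + 1537 + 1674 = 4591
15–64: 1691 + 1469 + 1180 + 1545 + 1188 + 1391 + 1152 + 1555 + 1151 + 1338 = 13660
65+: 248 + 566 = 814
Old-age dependency ratio = 814 / 13660 × 100 = 6.0
Total dependency ratio = (4591 + 814) / 13660 × 100 = 5405 / 13660 × 100 = 39.6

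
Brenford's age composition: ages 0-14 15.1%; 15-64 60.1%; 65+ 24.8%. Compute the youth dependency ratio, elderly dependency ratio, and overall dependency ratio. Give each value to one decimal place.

Youth dependency ratio = 15.1 / 60.1 × 100 = 25.1
Old-age dependency ratio = 24.8 / 60.1 × 100 = 41.3
Total dependency ratio = (15.1 + 24.8) / 60.1 × 100 = 39.9 / 60.1 × 100 = 66.4

Youth dependency ratio: 25.1
Old-age dependency ratio: 41.3
Total dependency ratio: 66.4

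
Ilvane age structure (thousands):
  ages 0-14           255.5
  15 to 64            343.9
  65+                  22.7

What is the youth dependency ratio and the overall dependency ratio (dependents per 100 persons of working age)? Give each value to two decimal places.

Youth dependency ratio = 255.5 / 343.9 × 100 = 74.29
Total dependency ratio = (255.5 + 22.7) / 343.9 × 100 = 278.2 / 343.9 × 100 = 80.90

Youth dependency ratio: 74.29
Total dependency ratio: 80.90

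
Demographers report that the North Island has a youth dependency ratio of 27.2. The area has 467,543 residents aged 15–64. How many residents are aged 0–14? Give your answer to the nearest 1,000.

Aged 0–14: 127,000

Youth dependency ratio = youth / working-age × 100
27.2 = Y / 467,543 × 100
⇒ 127,000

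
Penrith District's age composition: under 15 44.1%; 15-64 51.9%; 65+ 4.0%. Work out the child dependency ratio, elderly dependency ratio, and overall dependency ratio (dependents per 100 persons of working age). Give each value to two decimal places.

Youth dependency ratio = 44.1 / 51.9 × 100 = 84.97
Old-age dependency ratio = 4.0 / 51.9 × 100 = 7.71
Total dependency ratio = (44.1 + 4.0) / 51.9 × 100 = 48.1 / 51.9 × 100 = 92.68

Youth dependency ratio: 84.97
Old-age dependency ratio: 7.71
Total dependency ratio: 92.68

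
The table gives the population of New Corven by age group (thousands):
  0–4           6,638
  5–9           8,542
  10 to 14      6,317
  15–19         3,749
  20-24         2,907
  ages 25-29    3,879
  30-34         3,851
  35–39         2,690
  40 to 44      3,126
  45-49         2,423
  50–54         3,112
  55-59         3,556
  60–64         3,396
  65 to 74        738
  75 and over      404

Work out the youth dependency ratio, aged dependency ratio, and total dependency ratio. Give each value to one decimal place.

Youth dependency ratio: 65.8
Old-age dependency ratio: 3.5
Total dependency ratio: 69.3

0–14: 6,638 + 8,542 + 6,317 = 21,497
15–64: 3,749 + 2,907 + 3,879 + 3,851 + 2,690 + 3,126 + 2,423 + 3,112 + 3,556 + 3,396 = 32,689
65+: 738 + 404 = 1,142
Youth dependency ratio = 21,497 / 32,689 × 100 = 65.8
Old-age dependency ratio = 1,142 / 32,689 × 100 = 3.5
Total dependency ratio = (21,497 + 1,142) / 32,689 × 100 = 22,639 / 32,689 × 100 = 69.3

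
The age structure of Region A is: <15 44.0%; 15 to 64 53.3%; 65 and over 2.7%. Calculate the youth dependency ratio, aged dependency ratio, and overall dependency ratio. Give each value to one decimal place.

Youth dependency ratio = 44.0 / 53.3 × 100 = 82.6
Old-age dependency ratio = 2.7 / 53.3 × 100 = 5.1
Total dependency ratio = (44.0 + 2.7) / 53.3 × 100 = 46.7 / 53.3 × 100 = 87.6

Youth dependency ratio: 82.6
Old-age dependency ratio: 5.1
Total dependency ratio: 87.6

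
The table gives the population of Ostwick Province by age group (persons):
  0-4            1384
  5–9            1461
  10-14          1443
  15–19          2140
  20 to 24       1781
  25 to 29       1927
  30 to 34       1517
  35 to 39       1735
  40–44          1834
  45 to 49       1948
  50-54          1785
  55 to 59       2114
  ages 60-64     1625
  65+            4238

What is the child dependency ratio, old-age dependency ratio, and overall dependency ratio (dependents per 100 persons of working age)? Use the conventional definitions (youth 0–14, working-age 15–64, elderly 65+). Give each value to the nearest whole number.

Youth dependency ratio: 23
Old-age dependency ratio: 23
Total dependency ratio: 46

0–14: 1384 + 1461 + 1443 = 4288
15–64: 2140 + 1781 + 1927 + 1517 + 1735 + 1834 + 1948 + 1785 + 2114 + 1625 = 18406
65+: 4238
Youth dependency ratio = 4288 / 18406 × 100 = 23
Old-age dependency ratio = 4238 / 18406 × 100 = 23
Total dependency ratio = (4288 + 4238) / 18406 × 100 = 8526 / 18406 × 100 = 46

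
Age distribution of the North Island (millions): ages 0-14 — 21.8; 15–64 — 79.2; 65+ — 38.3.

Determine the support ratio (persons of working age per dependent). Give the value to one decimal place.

Support ratio: 1.3

Support ratio = 79.2 / (21.8 + 38.3) = 79.2 / 60.1 = 1.3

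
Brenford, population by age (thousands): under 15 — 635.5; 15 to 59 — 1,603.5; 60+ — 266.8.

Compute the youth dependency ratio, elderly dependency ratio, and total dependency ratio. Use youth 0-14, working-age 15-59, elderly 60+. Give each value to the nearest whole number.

Youth dependency ratio: 40
Old-age dependency ratio: 17
Total dependency ratio: 56

Youth dependency ratio = 635.5 / 1,603.5 × 100 = 40
Old-age dependency ratio = 266.8 / 1,603.5 × 100 = 17
Total dependency ratio = (635.5 + 266.8) / 1,603.5 × 100 = 902.3 / 1,603.5 × 100 = 56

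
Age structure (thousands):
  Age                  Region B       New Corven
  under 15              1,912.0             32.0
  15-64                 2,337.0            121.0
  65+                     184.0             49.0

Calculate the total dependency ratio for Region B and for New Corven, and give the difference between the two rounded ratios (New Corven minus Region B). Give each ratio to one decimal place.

Region B: (1,912.0 + 184.0) / 2,337.0 × 100 = 2,096.0 / 2,337.0 × 100 = 89.7
New Corven: (32.0 + 49.0) / 121.0 × 100 = 81.0 / 121.0 × 100 = 66.9

Region B: 89.7
New Corven: 66.9
Difference: -22.8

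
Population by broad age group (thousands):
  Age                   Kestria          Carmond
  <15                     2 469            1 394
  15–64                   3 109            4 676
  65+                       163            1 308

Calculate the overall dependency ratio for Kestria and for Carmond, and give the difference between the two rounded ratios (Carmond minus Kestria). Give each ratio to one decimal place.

Kestria: (2 469 + 163) / 3 109 × 100 = 2 632 / 3 109 × 100 = 84.7
Carmond: (1 394 + 1 308) / 4 676 × 100 = 2 702 / 4 676 × 100 = 57.8

Kestria: 84.7
Carmond: 57.8
Difference: -26.9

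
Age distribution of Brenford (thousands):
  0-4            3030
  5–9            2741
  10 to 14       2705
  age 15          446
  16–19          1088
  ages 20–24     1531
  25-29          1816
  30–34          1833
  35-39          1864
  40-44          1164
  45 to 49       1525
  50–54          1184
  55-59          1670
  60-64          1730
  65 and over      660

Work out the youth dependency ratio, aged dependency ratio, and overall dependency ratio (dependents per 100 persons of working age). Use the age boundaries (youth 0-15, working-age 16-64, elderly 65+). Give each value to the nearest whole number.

Youth dependency ratio: 58
Old-age dependency ratio: 4
Total dependency ratio: 62

0–15: 3030 + 2741 + 2705 + 446 = 8922
16–64: 1088 + 1531 + 1816 + 1833 + 1864 + 1164 + 1525 + 1184 + 1670 + 1730 = 15405
65+: 660
Youth dependency ratio = 8922 / 15405 × 100 = 58
Old-age dependency ratio = 660 / 15405 × 100 = 4
Total dependency ratio = (8922 + 660) / 15405 × 100 = 9582 / 15405 × 100 = 62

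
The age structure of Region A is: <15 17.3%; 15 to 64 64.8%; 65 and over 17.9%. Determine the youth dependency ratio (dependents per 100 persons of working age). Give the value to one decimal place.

Youth dependency ratio = 17.3 / 64.8 × 100 = 26.7

Youth dependency ratio: 26.7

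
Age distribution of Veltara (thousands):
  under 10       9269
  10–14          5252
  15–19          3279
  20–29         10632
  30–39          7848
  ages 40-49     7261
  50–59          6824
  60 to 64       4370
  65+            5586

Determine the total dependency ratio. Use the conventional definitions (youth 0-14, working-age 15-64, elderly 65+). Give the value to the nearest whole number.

Total dependency ratio: 50

0–14: 9269 + 5252 = 14521
15–64: 3279 + 10632 + 7848 + 7261 + 6824 + 4370 = 40214
65+: 5586
Total dependency ratio = (14521 + 5586) / 40214 × 100 = 20107 / 40214 × 100 = 50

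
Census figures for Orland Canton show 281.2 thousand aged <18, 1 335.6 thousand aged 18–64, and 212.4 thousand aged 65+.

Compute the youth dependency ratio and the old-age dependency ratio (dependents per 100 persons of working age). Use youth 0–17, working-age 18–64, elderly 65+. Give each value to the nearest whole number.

Youth dependency ratio: 21
Old-age dependency ratio: 16

Youth dependency ratio = 281.2 / 1 335.6 × 100 = 21
Old-age dependency ratio = 212.4 / 1 335.6 × 100 = 16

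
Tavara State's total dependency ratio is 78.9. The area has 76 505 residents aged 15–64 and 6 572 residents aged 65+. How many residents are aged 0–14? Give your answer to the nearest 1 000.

Aged 0–14: 54 000

Total dependency ratio = (youth + elderly) / working-age × 100
78.9 = (Y + 6 572) / 76 505 × 100
⇒ 54 000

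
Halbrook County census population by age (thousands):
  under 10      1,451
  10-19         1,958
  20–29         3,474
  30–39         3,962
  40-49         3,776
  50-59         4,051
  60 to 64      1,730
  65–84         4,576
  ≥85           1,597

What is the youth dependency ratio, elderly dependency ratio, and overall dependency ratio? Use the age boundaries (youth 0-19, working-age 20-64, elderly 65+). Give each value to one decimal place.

0–19: 1,451 + 1,958 = 3,409
20–64: 3,474 + 3,962 + 3,776 + 4,051 + 1,730 = 16,993
65+: 4,576 + 1,597 = 6,173
Youth dependency ratio = 3,409 / 16,993 × 100 = 20.1
Old-age dependency ratio = 6,173 / 16,993 × 100 = 36.3
Total dependency ratio = (3,409 + 6,173) / 16,993 × 100 = 9,582 / 16,993 × 100 = 56.4

Youth dependency ratio: 20.1
Old-age dependency ratio: 36.3
Total dependency ratio: 56.4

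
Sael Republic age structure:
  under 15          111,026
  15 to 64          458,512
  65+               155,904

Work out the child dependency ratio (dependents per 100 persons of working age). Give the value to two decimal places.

Youth dependency ratio: 24.21

Youth dependency ratio = 111,026 / 458,512 × 100 = 24.21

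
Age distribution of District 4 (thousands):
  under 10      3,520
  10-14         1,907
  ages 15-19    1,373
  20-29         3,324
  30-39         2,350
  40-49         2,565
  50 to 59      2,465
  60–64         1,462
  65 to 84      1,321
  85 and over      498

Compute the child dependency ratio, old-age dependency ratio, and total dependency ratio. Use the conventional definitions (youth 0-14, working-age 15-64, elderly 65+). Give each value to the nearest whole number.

Youth dependency ratio: 40
Old-age dependency ratio: 13
Total dependency ratio: 54

0–14: 3,520 + 1,907 = 5,427
15–64: 1,373 + 3,324 + 2,350 + 2,565 + 2,465 + 1,462 = 13,539
65+: 1,321 + 498 = 1,819
Youth dependency ratio = 5,427 / 13,539 × 100 = 40
Old-age dependency ratio = 1,819 / 13,539 × 100 = 13
Total dependency ratio = (5,427 + 1,819) / 13,539 × 100 = 7,246 / 13,539 × 100 = 54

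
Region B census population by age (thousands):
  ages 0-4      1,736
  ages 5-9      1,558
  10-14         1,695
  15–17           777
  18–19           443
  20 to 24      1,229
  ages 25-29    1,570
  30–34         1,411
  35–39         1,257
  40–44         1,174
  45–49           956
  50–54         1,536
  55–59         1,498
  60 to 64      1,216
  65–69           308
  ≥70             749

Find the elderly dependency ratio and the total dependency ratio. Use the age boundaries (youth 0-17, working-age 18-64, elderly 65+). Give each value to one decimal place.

Old-age dependency ratio: 8.6
Total dependency ratio: 55.5

0–17: 1,736 + 1,558 + 1,695 + 777 = 5,766
18–64: 443 + 1,229 + 1,570 + 1,411 + 1,257 + 1,174 + 956 + 1,536 + 1,498 + 1,216 = 12,290
65+: 308 + 749 = 1,057
Old-age dependency ratio = 1,057 / 12,290 × 100 = 8.6
Total dependency ratio = (5,766 + 1,057) / 12,290 × 100 = 6,823 / 12,290 × 100 = 55.5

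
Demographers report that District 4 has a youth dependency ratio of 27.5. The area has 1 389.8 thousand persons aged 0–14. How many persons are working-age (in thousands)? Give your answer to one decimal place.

Working-age: 5 053.8

Youth dependency ratio = youth / working-age × 100
27.5 = 1 389.8 / W × 100
⇒ 5 053.8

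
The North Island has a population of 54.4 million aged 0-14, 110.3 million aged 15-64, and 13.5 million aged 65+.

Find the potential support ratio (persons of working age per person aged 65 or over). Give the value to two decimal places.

Potential support ratio = 110.3 / 13.5 = 8.17

Potential support ratio: 8.17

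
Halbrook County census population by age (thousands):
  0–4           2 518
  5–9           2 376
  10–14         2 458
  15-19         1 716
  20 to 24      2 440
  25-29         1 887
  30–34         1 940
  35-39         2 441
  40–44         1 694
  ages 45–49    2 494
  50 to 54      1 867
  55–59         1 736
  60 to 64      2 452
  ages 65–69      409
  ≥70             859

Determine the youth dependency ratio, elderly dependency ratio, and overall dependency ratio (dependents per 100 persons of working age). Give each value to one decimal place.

Youth dependency ratio: 35.6
Old-age dependency ratio: 6.1
Total dependency ratio: 41.7

0–14: 2 518 + 2 376 + 2 458 = 7 352
15–64: 1 716 + 2 440 + 1 887 + 1 940 + 2 441 + 1 694 + 2 494 + 1 867 + 1 736 + 2 452 = 20 667
65+: 409 + 859 = 1 268
Youth dependency ratio = 7 352 / 20 667 × 100 = 35.6
Old-age dependency ratio = 1 268 / 20 667 × 100 = 6.1
Total dependency ratio = (7 352 + 1 268) / 20 667 × 100 = 8 620 / 20 667 × 100 = 41.7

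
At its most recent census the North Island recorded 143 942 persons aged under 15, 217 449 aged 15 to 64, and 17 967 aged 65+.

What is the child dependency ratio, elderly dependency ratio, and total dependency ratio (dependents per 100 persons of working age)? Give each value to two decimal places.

Youth dependency ratio: 66.20
Old-age dependency ratio: 8.26
Total dependency ratio: 74.46

Youth dependency ratio = 143 942 / 217 449 × 100 = 66.20
Old-age dependency ratio = 17 967 / 217 449 × 100 = 8.26
Total dependency ratio = (143 942 + 17 967) / 217 449 × 100 = 161 909 / 217 449 × 100 = 74.46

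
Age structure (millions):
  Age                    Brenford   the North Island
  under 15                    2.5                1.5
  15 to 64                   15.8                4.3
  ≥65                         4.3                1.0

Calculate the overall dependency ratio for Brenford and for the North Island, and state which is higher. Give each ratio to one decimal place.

Brenford: (2.5 + 4.3) / 15.8 × 100 = 6.8 / 15.8 × 100 = 43.0
the North Island: (1.5 + 1.0) / 4.3 × 100 = 2.5 / 4.3 × 100 = 58.1

Brenford: 43.0
the North Island: 58.1
Higher: the North Island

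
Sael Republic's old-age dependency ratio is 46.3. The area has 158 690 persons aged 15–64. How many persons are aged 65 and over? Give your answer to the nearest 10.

Aged 65 and over: 73 470

Old-age dependency ratio = elderly / working-age × 100
46.3 = E / 158 690 × 100
⇒ 73 470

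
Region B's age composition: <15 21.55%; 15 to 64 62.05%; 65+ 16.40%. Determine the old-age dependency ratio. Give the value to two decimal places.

Old-age dependency ratio: 26.43

Old-age dependency ratio = 16.40 / 62.05 × 100 = 26.43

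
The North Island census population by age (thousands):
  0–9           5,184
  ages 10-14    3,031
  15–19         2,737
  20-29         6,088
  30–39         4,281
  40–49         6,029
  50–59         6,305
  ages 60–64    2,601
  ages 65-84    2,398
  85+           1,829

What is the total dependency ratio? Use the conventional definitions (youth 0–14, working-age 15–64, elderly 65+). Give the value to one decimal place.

Total dependency ratio: 44.4

0–14: 5,184 + 3,031 = 8,215
15–64: 2,737 + 6,088 + 4,281 + 6,029 + 6,305 + 2,601 = 28,041
65+: 2,398 + 1,829 = 4,227
Total dependency ratio = (8,215 + 4,227) / 28,041 × 100 = 12,442 / 28,041 × 100 = 44.4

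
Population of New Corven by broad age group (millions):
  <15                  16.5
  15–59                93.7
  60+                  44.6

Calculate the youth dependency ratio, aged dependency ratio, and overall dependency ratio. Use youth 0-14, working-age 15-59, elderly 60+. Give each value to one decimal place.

Youth dependency ratio = 16.5 / 93.7 × 100 = 17.6
Old-age dependency ratio = 44.6 / 93.7 × 100 = 47.6
Total dependency ratio = (16.5 + 44.6) / 93.7 × 100 = 61.1 / 93.7 × 100 = 65.2

Youth dependency ratio: 17.6
Old-age dependency ratio: 47.6
Total dependency ratio: 65.2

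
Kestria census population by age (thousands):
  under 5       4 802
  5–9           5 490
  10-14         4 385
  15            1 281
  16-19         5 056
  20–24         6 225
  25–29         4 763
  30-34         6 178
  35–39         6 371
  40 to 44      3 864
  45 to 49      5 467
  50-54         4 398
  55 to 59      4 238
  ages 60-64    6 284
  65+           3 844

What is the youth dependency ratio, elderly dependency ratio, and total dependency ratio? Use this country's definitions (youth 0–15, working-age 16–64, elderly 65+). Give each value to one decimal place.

Youth dependency ratio: 30.2
Old-age dependency ratio: 7.3
Total dependency ratio: 37.5

0–15: 4 802 + 5 490 + 4 385 + 1 281 = 15 958
16–64: 5 056 + 6 225 + 4 763 + 6 178 + 6 371 + 3 864 + 5 467 + 4 398 + 4 238 + 6 284 = 52 844
65+: 3 844
Youth dependency ratio = 15 958 / 52 844 × 100 = 30.2
Old-age dependency ratio = 3 844 / 52 844 × 100 = 7.3
Total dependency ratio = (15 958 + 3 844) / 52 844 × 100 = 19 802 / 52 844 × 100 = 37.5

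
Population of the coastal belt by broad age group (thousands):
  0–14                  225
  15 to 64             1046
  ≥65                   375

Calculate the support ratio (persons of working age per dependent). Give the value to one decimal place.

Support ratio: 1.7

Support ratio = 1046 / (225 + 375) = 1046 / 600 = 1.7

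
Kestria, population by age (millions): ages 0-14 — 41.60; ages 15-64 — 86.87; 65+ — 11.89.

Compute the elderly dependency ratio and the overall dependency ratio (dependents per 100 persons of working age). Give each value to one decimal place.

Old-age dependency ratio = 11.89 / 86.87 × 100 = 13.7
Total dependency ratio = (41.60 + 11.89) / 86.87 × 100 = 53.49 / 86.87 × 100 = 61.6

Old-age dependency ratio: 13.7
Total dependency ratio: 61.6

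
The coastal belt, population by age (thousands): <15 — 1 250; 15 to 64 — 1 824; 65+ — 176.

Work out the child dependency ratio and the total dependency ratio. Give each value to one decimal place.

Youth dependency ratio = 1 250 / 1 824 × 100 = 68.5
Total dependency ratio = (1 250 + 176) / 1 824 × 100 = 1 426 / 1 824 × 100 = 78.2

Youth dependency ratio: 68.5
Total dependency ratio: 78.2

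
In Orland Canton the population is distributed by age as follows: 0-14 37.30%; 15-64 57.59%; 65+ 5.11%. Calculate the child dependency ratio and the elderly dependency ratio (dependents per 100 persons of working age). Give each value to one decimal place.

Youth dependency ratio: 64.8
Old-age dependency ratio: 8.9

Youth dependency ratio = 37.30 / 57.59 × 100 = 64.8
Old-age dependency ratio = 5.11 / 57.59 × 100 = 8.9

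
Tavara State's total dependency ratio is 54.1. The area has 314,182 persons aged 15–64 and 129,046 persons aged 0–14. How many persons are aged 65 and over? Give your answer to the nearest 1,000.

Aged 65 and over: 41,000

Total dependency ratio = (youth + elderly) / working-age × 100
54.1 = (129,046 + E) / 314,182 × 100
⇒ 41,000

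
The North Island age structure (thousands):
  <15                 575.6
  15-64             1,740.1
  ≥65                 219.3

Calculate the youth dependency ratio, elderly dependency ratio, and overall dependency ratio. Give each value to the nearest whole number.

Youth dependency ratio = 575.6 / 1,740.1 × 100 = 33
Old-age dependency ratio = 219.3 / 1,740.1 × 100 = 13
Total dependency ratio = (575.6 + 219.3) / 1,740.1 × 100 = 794.9 / 1,740.1 × 100 = 46

Youth dependency ratio: 33
Old-age dependency ratio: 13
Total dependency ratio: 46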